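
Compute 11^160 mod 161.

11^1 ≡ 11 (mod 161)
11^2 ≡ 11^2 = 121 ≡ 121 (mod 161)
11^4 ≡ 121^2 = 14641 ≡ 151 (mod 161)
11^8 ≡ 151^2 = 22801 ≡ 100 (mod 161)
11^16 ≡ 100^2 = 10000 ≡ 18 (mod 161)
11^32 ≡ 18^2 = 324 ≡ 2 (mod 161)
11^64 ≡ 2^2 = 4 ≡ 4 (mod 161)
11^128 ≡ 4^2 = 16 ≡ 16 (mod 161)
160 = 128 + 32 in binary powers of 2.
So 11^160 ≡ 16 · 2 ≡ 32 (mod 161).
Since 32 ≠ 1, base 11 is a Fermat witness: 161 is composite.

32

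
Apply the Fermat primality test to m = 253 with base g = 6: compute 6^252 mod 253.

6^1 ≡ 6 (mod 253)
6^2 ≡ 6^2 = 36 ≡ 36 (mod 253)
6^4 ≡ 36^2 = 1296 ≡ 31 (mod 253)
6^8 ≡ 31^2 = 961 ≡ 202 (mod 253)
6^16 ≡ 202^2 = 40804 ≡ 71 (mod 253)
6^32 ≡ 71^2 = 5041 ≡ 234 (mod 253)
6^64 ≡ 234^2 = 54756 ≡ 108 (mod 253)
6^128 ≡ 108^2 = 11664 ≡ 26 (mod 253)
252 = 128 + 64 + 32 + 16 + 8 + 4 in binary powers of 2.
So 6^252 ≡ 26 · 108 · 234 · 71 · 202 · 31 ≡ 234 (mod 253).
Since 234 ≠ 1, base 6 is a Fermat witness: 253 is composite.

234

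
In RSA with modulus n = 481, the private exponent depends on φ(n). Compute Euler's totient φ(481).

432

Factor: 481 = 13 · 37.
φ(481) = (13−1) · (37−1) = 12 · 36 = 432.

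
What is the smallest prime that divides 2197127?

29

2197127 is odd.
Digit sum 29, not divisible by 3.
Ends in 7: not divisible by 5.
7: 2197127 = 7·313875 + 2
11: 2197127 = 11·199738 + 9
13: 2197127 = 13·169009 + 10
17: 2197127 = 17·129242 + 13
19: 2197127 = 19·115638 + 5
23: 2197127 = 23·95527 + 6
29: 2197127 = 29·75763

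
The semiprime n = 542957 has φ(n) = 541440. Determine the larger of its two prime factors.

φ(n) = (p−1)(q−1) = n − (p+q) + 1, so p + q = 542957 − 541440 + 1 = 1518.
p and q are the roots of t² − 1518t + 542957 = 0.
Discriminant: 1518² − 4·542957 = 2304324 − 2171828 = 132496; √132496 = 364.
q = (1518 − 364)/2 = 577, p = (1518 + 364)/2 = 941.
Check: 577 · 941 = 542957.

941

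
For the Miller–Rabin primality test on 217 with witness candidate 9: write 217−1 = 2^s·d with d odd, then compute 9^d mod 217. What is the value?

64

217 − 1 = 216 = 2^3 · 27, so d = 27.
9^1 ≡ 9 (mod 217)
9^2 ≡ 9^2 = 81 ≡ 81 (mod 217)
9^4 ≡ 81^2 = 6561 ≡ 51 (mod 217)
9^8 ≡ 51^2 = 2601 ≡ 214 (mod 217)
9^16 ≡ 214^2 = 45796 ≡ 9 (mod 217)
27 = 16 + 8 + 2 + 1 in binary powers of 2.
So 9^27 ≡ 9 · 214 · 81 · 9 ≡ 64 (mod 217).
Squaring chain: 64 → 190 → 78; never reaches −1, so base 9 is a Miller–Rabin witness that 217 is composite.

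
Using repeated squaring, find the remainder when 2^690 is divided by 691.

1

2^1 ≡ 2 (mod 691)
2^2 ≡ 2^2 = 4 ≡ 4 (mod 691)
2^4 ≡ 4^2 = 16 ≡ 16 (mod 691)
2^8 ≡ 16^2 = 256 ≡ 256 (mod 691)
2^16 ≡ 256^2 = 65536 ≡ 582 (mod 691)
2^32 ≡ 582^2 = 338724 ≡ 134 (mod 691)
2^64 ≡ 134^2 = 17956 ≡ 681 (mod 691)
2^128 ≡ 681^2 = 463761 ≡ 100 (mod 691)
2^256 ≡ 100^2 = 10000 ≡ 326 (mod 691)
2^512 ≡ 326^2 = 106276 ≡ 553 (mod 691)
690 = 512 + 128 + 32 + 16 + 2 in binary powers of 2.
So 2^690 ≡ 553 · 100 · 134 · 582 · 4 ≡ 1 (mod 691).
Since the result is 1, base 2 gives no evidence that 691 is composite.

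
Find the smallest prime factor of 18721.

18721 is odd.
Digit sum 19, not divisible by 3.
Ends in 1: not divisible by 5.
7: 18721 = 7·2674 + 3
11: 18721 = 11·1701 + 10
13: 18721 = 13·1440 + 1
17: 18721 = 17·1101 + 4
19: 18721 = 19·985 + 6
23: 18721 = 23·813 + 22
29: 18721 = 29·645 + 16
31: 18721 = 31·603 + 28
37: 18721 = 37·505 + 36
41: 18721 = 41·456 + 25
43: 18721 = 43·435 + 16
47: 18721 = 47·398 + 15
53: 18721 = 53·353 + 12
59: 18721 = 59·317 + 18
61: 18721 = 61·306 + 55
67: 18721 = 67·279 + 28
71: 18721 = 71·263 + 48
73: 18721 = 73·256 + 33
79: 18721 = 79·236 + 77
83: 18721 = 83·225 + 46
89: 18721 = 89·210 + 31
97: 18721 = 97·193

97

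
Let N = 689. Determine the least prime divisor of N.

689 is odd.
Digit sum 23, not divisible by 3.
Ends in 9: not divisible by 5.
7: 689 = 7·98 + 3
11: 689 = 11·62 + 7
13: 689 = 13·53

13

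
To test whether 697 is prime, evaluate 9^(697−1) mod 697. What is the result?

1

9^1 ≡ 9 (mod 697)
9^2 ≡ 9^2 = 81 ≡ 81 (mod 697)
9^4 ≡ 81^2 = 6561 ≡ 288 (mod 697)
9^8 ≡ 288^2 = 82944 ≡ 1 (mod 697)
9^16 ≡ 1^2 = 1 ≡ 1 (mod 697)
9^32 ≡ 1^2 = 1 ≡ 1 (mod 697)
9^64 ≡ 1^2 = 1 ≡ 1 (mod 697)
9^128 ≡ 1^2 = 1 ≡ 1 (mod 697)
9^256 ≡ 1^2 = 1 ≡ 1 (mod 697)
9^512 ≡ 1^2 = 1 ≡ 1 (mod 697)
696 = 512 + 128 + 32 + 16 + 8 in binary powers of 2.
So 9^696 ≡ 1 · 1 · 1 · 1 · 1 ≡ 1 (mod 697).
Since the result is 1, base 9 gives no evidence that 697 is composite.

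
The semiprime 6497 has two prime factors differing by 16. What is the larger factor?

89

Since p = q + 16, we have 6497 = q(q + 16), so q² + 16q − 6497 = 0.
Discriminant: 16² + 4·6497 = 256 + 25988 = 26244; √26244 = 162.
q = (−16 + 162)/2 = 73, and p = q + 16 = 89.
Check: 73 · 89 = 6497.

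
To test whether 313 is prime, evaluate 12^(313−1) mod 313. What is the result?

1

12^1 ≡ 12 (mod 313)
12^2 ≡ 12^2 = 144 ≡ 144 (mod 313)
12^4 ≡ 144^2 = 20736 ≡ 78 (mod 313)
12^8 ≡ 78^2 = 6084 ≡ 137 (mod 313)
12^16 ≡ 137^2 = 18769 ≡ 302 (mod 313)
12^32 ≡ 302^2 = 91204 ≡ 121 (mod 313)
12^64 ≡ 121^2 = 14641 ≡ 243 (mod 313)
12^128 ≡ 243^2 = 59049 ≡ 205 (mod 313)
12^256 ≡ 205^2 = 42025 ≡ 83 (mod 313)
312 = 256 + 32 + 16 + 8 in binary powers of 2.
So 12^312 ≡ 83 · 121 · 302 · 137 ≡ 1 (mod 313).
Since the result is 1, base 12 gives no evidence that 313 is composite.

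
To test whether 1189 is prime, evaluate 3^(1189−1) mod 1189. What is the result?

3^1 ≡ 3 (mod 1189)
3^2 ≡ 3^2 = 9 ≡ 9 (mod 1189)
3^4 ≡ 9^2 = 81 ≡ 81 (mod 1189)
3^8 ≡ 81^2 = 6561 ≡ 616 (mod 1189)
3^16 ≡ 616^2 = 379456 ≡ 165 (mod 1189)
3^32 ≡ 165^2 = 27225 ≡ 1067 (mod 1189)
3^64 ≡ 1067^2 = 1138489 ≡ 616 (mod 1189)
3^128 ≡ 616^2 = 379456 ≡ 165 (mod 1189)
3^256 ≡ 165^2 = 27225 ≡ 1067 (mod 1189)
3^512 ≡ 1067^2 = 1138489 ≡ 616 (mod 1189)
3^1024 ≡ 616^2 = 379456 ≡ 165 (mod 1189)
1188 = 1024 + 128 + 32 + 4 in binary powers of 2.
So 3^1188 ≡ 165 · 165 · 1067 · 81 ≡ 1147 (mod 1189).
Since 1147 ≠ 1, base 3 is a Fermat witness: 1189 is composite.

1147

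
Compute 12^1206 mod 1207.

12^1 ≡ 12 (mod 1207)
12^2 ≡ 12^2 = 144 ≡ 144 (mod 1207)
12^4 ≡ 144^2 = 20736 ≡ 217 (mod 1207)
12^8 ≡ 217^2 = 47089 ≡ 16 (mod 1207)
12^16 ≡ 16^2 = 256 ≡ 256 (mod 1207)
12^32 ≡ 256^2 = 65536 ≡ 358 (mod 1207)
12^64 ≡ 358^2 = 128164 ≡ 222 (mod 1207)
12^128 ≡ 222^2 = 49284 ≡ 1004 (mod 1207)
12^256 ≡ 1004^2 = 1008016 ≡ 171 (mod 1207)
12^512 ≡ 171^2 = 29241 ≡ 273 (mod 1207)
12^1024 ≡ 273^2 = 74529 ≡ 902 (mod 1207)
1206 = 1024 + 128 + 32 + 16 + 4 + 2 in binary powers of 2.
So 12^1206 ≡ 902 · 1004 · 358 · 256 · 217 · 144 ≡ 682 (mod 1207).
Since 682 ≠ 1, base 12 is a Fermat witness: 1207 is composite.

682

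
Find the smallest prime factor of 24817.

13

24817 is odd.
Digit sum 22, not divisible by 3.
Ends in 7: not divisible by 5.
7: 24817 = 7·3545 + 2
11: 24817 = 11·2256 + 1
13: 24817 = 13·1909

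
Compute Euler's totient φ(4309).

4140

Factor: 4309 = 31 · 139.
φ(4309) = (31−1) · (139−1) = 30 · 138 = 4140.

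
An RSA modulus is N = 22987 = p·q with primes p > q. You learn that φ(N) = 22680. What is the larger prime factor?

181

φ(n) = (p−1)(q−1) = n − (p+q) + 1, so p + q = 22987 − 22680 + 1 = 308.
p and q are the roots of t² − 308t + 22987 = 0.
Discriminant: 308² − 4·22987 = 94864 − 91948 = 2916; √2916 = 54.
q = (308 − 54)/2 = 127, p = (308 + 54)/2 = 181.
Check: 127 · 181 = 22987.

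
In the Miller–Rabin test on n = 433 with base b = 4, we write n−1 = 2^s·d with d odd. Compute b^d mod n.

433 − 1 = 432 = 2^4 · 27, so d = 27.
4^1 ≡ 4 (mod 433)
4^2 ≡ 4^2 = 16 ≡ 16 (mod 433)
4^4 ≡ 16^2 = 256 ≡ 256 (mod 433)
4^8 ≡ 256^2 = 65536 ≡ 153 (mod 433)
4^16 ≡ 153^2 = 23409 ≡ 27 (mod 433)
27 = 16 + 8 + 2 + 1 in binary powers of 2.
So 4^27 ≡ 27 · 153 · 16 · 4 ≡ 254 (mod 433).
Squaring chain: 254 → 432 → 1 → 1; reaches −1, so base 4 does not prove 433 composite.

254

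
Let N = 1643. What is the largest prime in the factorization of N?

1643 = 31 · 53
53 is prime.
So 1643 = 31 · 53; the largest prime factor is 53.

53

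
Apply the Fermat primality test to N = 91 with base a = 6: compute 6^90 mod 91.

64

6^1 ≡ 6 (mod 91)
6^2 ≡ 6^2 = 36 ≡ 36 (mod 91)
6^4 ≡ 36^2 = 1296 ≡ 22 (mod 91)
6^8 ≡ 22^2 = 484 ≡ 29 (mod 91)
6^16 ≡ 29^2 = 841 ≡ 22 (mod 91)
6^32 ≡ 22^2 = 484 ≡ 29 (mod 91)
6^64 ≡ 29^2 = 841 ≡ 22 (mod 91)
90 = 64 + 16 + 8 + 2 in binary powers of 2.
So 6^90 ≡ 22 · 22 · 29 · 36 ≡ 64 (mod 91).
Since 64 ≠ 1, base 6 is a Fermat witness: 91 is composite.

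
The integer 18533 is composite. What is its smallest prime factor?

18533 is odd.
Digit sum 20, not divisible by 3.
Ends in 3: not divisible by 5.
7: 18533 = 7·2647 + 4
11: 18533 = 11·1684 + 9
13: 18533 = 13·1425 + 8
17: 18533 = 17·1090 + 3
19: 18533 = 19·975 + 8
23: 18533 = 23·805 + 18
29: 18533 = 29·639 + 2
31: 18533 = 31·597 + 26
37: 18533 = 37·500 + 33
41: 18533 = 41·452 + 1
43: 18533 = 43·431

43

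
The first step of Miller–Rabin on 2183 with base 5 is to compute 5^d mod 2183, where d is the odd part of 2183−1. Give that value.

298

2183 − 1 = 2182 = 2^1 · 1091, so d = 1091.
5^1 ≡ 5 (mod 2183)
5^2 ≡ 5^2 = 25 ≡ 25 (mod 2183)
5^4 ≡ 25^2 = 625 ≡ 625 (mod 2183)
5^8 ≡ 625^2 = 390625 ≡ 2051 (mod 2183)
5^16 ≡ 2051^2 = 4206601 ≡ 2143 (mod 2183)
5^32 ≡ 2143^2 = 4592449 ≡ 1600 (mod 2183)
5^64 ≡ 1600^2 = 2560000 ≡ 1524 (mod 2183)
5^128 ≡ 1524^2 = 2322576 ≡ 2047 (mod 2183)
5^256 ≡ 2047^2 = 4190209 ≡ 1032 (mod 2183)
5^512 ≡ 1032^2 = 1065024 ≡ 1903 (mod 2183)
5^1024 ≡ 1903^2 = 3621409 ≡ 1995 (mod 2183)
1091 = 1024 + 64 + 2 + 1 in binary powers of 2.
So 5^1091 ≡ 1995 · 1524 · 25 · 5 ≡ 298 (mod 2183).
Squaring chain: 298; never reaches −1, so base 5 is a Miller–Rabin witness that 2183 is composite.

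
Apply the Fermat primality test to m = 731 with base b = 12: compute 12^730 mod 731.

12^1 ≡ 12 (mod 731)
12^2 ≡ 12^2 = 144 ≡ 144 (mod 731)
12^4 ≡ 144^2 = 20736 ≡ 268 (mod 731)
12^8 ≡ 268^2 = 71824 ≡ 186 (mod 731)
12^16 ≡ 186^2 = 34596 ≡ 239 (mod 731)
12^32 ≡ 239^2 = 57121 ≡ 103 (mod 731)
12^64 ≡ 103^2 = 10609 ≡ 375 (mod 731)
12^128 ≡ 375^2 = 140625 ≡ 273 (mod 731)
12^256 ≡ 273^2 = 74529 ≡ 698 (mod 731)
12^512 ≡ 698^2 = 487204 ≡ 358 (mod 731)
730 = 512 + 128 + 64 + 16 + 8 + 2 in binary powers of 2.
So 12^730 ≡ 358 · 273 · 375 · 239 · 186 · 144 ≡ 196 (mod 731).
Since 196 ≠ 1, base 12 is a Fermat witness: 731 is composite.

196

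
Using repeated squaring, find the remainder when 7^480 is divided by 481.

417

7^1 ≡ 7 (mod 481)
7^2 ≡ 7^2 = 49 ≡ 49 (mod 481)
7^4 ≡ 49^2 = 2401 ≡ 477 (mod 481)
7^8 ≡ 477^2 = 227529 ≡ 16 (mod 481)
7^16 ≡ 16^2 = 256 ≡ 256 (mod 481)
7^32 ≡ 256^2 = 65536 ≡ 120 (mod 481)
7^64 ≡ 120^2 = 14400 ≡ 451 (mod 481)
7^128 ≡ 451^2 = 203401 ≡ 419 (mod 481)
7^256 ≡ 419^2 = 175561 ≡ 477 (mod 481)
480 = 256 + 128 + 64 + 32 in binary powers of 2.
So 7^480 ≡ 477 · 419 · 451 · 120 ≡ 417 (mod 481).
Since 417 ≠ 1, base 7 is a Fermat witness: 481 is composite.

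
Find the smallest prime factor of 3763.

53

3763 is odd.
Digit sum 19, not divisible by 3.
Ends in 3: not divisible by 5.
7: 3763 = 7·537 + 4
11: 3763 = 11·342 + 1
13: 3763 = 13·289 + 6
17: 3763 = 17·221 + 6
19: 3763 = 19·198 + 1
23: 3763 = 23·163 + 14
29: 3763 = 29·129 + 22
31: 3763 = 31·121 + 12
37: 3763 = 37·101 + 26
41: 3763 = 41·91 + 32
43: 3763 = 43·87 + 22
47: 3763 = 47·80 + 3
53: 3763 = 53·71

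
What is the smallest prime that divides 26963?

26963 is odd.
Digit sum 26, not divisible by 3.
Ends in 3: not divisible by 5.
7: 26963 = 7·3851 + 6
11: 26963 = 11·2451 + 2
13: 26963 = 13·2074 + 1
17: 26963 = 17·1586 + 1
19: 26963 = 19·1419 + 2
23: 26963 = 23·1172 + 7
29: 26963 = 29·929 + 22
31: 26963 = 31·869 + 24
37: 26963 = 37·728 + 27
41: 26963 = 41·657 + 26
43: 26963 = 43·627 + 2
47: 26963 = 47·573 + 32
53: 26963 = 53·508 + 39
59: 26963 = 59·457

59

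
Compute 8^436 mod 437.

334

8^1 ≡ 8 (mod 437)
8^2 ≡ 8^2 = 64 ≡ 64 (mod 437)
8^4 ≡ 64^2 = 4096 ≡ 163 (mod 437)
8^8 ≡ 163^2 = 26569 ≡ 349 (mod 437)
8^16 ≡ 349^2 = 121801 ≡ 315 (mod 437)
8^32 ≡ 315^2 = 99225 ≡ 26 (mod 437)
8^64 ≡ 26^2 = 676 ≡ 239 (mod 437)
8^128 ≡ 239^2 = 57121 ≡ 311 (mod 437)
8^256 ≡ 311^2 = 96721 ≡ 144 (mod 437)
436 = 256 + 128 + 32 + 16 + 4 in binary powers of 2.
So 8^436 ≡ 144 · 311 · 26 · 315 · 163 ≡ 334 (mod 437).
Since 334 ≠ 1, base 8 is a Fermat witness: 437 is composite.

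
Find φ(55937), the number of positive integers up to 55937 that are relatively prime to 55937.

46800

Factor: 55937 = 7 · 61 · 131.
φ(55937) = (7−1) · (61−1) · (131−1) = 6 · 60 · 130 = 46800.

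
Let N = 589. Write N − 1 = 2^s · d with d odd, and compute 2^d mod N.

589 − 1 = 588 = 2^2 · 147, so d = 147.
2^1 ≡ 2 (mod 589)
2^2 ≡ 2^2 = 4 ≡ 4 (mod 589)
2^4 ≡ 4^2 = 16 ≡ 16 (mod 589)
2^8 ≡ 16^2 = 256 ≡ 256 (mod 589)
2^16 ≡ 256^2 = 65536 ≡ 157 (mod 589)
2^32 ≡ 157^2 = 24649 ≡ 500 (mod 589)
2^64 ≡ 500^2 = 250000 ≡ 264 (mod 589)
2^128 ≡ 264^2 = 69696 ≡ 194 (mod 589)
147 = 128 + 16 + 2 + 1 in binary powers of 2.
So 2^147 ≡ 194 · 157 · 4 · 2 ≡ 407 (mod 589).
Squaring chain: 407 → 140; never reaches −1, so base 2 is a Miller–Rabin witness that 589 is composite.

407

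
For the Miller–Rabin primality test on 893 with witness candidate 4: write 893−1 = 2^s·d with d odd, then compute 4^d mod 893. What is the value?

893 − 1 = 892 = 2^2 · 223, so d = 223.
4^1 ≡ 4 (mod 893)
4^2 ≡ 4^2 = 16 ≡ 16 (mod 893)
4^4 ≡ 16^2 = 256 ≡ 256 (mod 893)
4^8 ≡ 256^2 = 65536 ≡ 347 (mod 893)
4^16 ≡ 347^2 = 120409 ≡ 747 (mod 893)
4^32 ≡ 747^2 = 558009 ≡ 777 (mod 893)
4^64 ≡ 777^2 = 603729 ≡ 61 (mod 893)
4^128 ≡ 61^2 = 3721 ≡ 149 (mod 893)
223 = 128 + 64 + 16 + 8 + 4 + 2 + 1 in binary powers of 2.
So 4^223 ≡ 149 · 61 · 747 · 347 · 256 · 16 · 4 ≡ 747 (mod 893).
Squaring chain: 747 → 777; never reaches −1, so base 4 is a Miller–Rabin witness that 893 is composite.

747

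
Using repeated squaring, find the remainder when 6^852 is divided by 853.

1

6^1 ≡ 6 (mod 853)
6^2 ≡ 6^2 = 36 ≡ 36 (mod 853)
6^4 ≡ 36^2 = 1296 ≡ 443 (mod 853)
6^8 ≡ 443^2 = 196249 ≡ 59 (mod 853)
6^16 ≡ 59^2 = 3481 ≡ 69 (mod 853)
6^32 ≡ 69^2 = 4761 ≡ 496 (mod 853)
6^64 ≡ 496^2 = 246016 ≡ 352 (mod 853)
6^128 ≡ 352^2 = 123904 ≡ 219 (mod 853)
6^256 ≡ 219^2 = 47961 ≡ 193 (mod 853)
6^512 ≡ 193^2 = 37249 ≡ 570 (mod 853)
852 = 512 + 256 + 64 + 16 + 4 in binary powers of 2.
So 6^852 ≡ 570 · 193 · 352 · 69 · 443 ≡ 1 (mod 853).
Since the result is 1, base 6 gives no evidence that 853 is composite.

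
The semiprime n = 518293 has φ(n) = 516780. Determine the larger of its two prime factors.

φ(n) = (p−1)(q−1) = n − (p+q) + 1, so p + q = 518293 − 516780 + 1 = 1514.
p and q are the roots of t² − 1514t + 518293 = 0.
Discriminant: 1514² − 4·518293 = 2292196 − 2073172 = 219024; √219024 = 468.
q = (1514 − 468)/2 = 523, p = (1514 + 468)/2 = 991.
Check: 523 · 991 = 518293.

991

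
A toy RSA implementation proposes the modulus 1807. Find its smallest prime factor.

13

1807 is odd.
Digit sum 16, not divisible by 3.
Ends in 7: not divisible by 5.
7: 1807 = 7·258 + 1
11: 1807 = 11·164 + 3
13: 1807 = 13·139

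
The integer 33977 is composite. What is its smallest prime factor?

61

33977 is odd.
Digit sum 29, not divisible by 3.
Ends in 7: not divisible by 5.
7: 33977 = 7·4853 + 6
11: 33977 = 11·3088 + 9
13: 33977 = 13·2613 + 8
17: 33977 = 17·1998 + 11
19: 33977 = 19·1788 + 5
23: 33977 = 23·1477 + 6
29: 33977 = 29·1171 + 18
31: 33977 = 31·1096 + 1
37: 33977 = 37·918 + 11
41: 33977 = 41·828 + 29
43: 33977 = 43·790 + 7
47: 33977 = 47·722 + 43
53: 33977 = 53·641 + 4
59: 33977 = 59·575 + 52
61: 33977 = 61·557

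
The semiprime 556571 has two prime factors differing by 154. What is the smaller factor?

Since p = q + 154, we have 556571 = q(q + 154), so q² + 154q − 556571 = 0.
Discriminant: 154² + 4·556571 = 23716 + 2226284 = 2250000; √2250000 = 1500.
q = (−154 + 1500)/2 = 673, and p = q + 154 = 827.
Check: 673 · 827 = 556571.

673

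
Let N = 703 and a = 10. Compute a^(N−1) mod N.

10^1 ≡ 10 (mod 703)
10^2 ≡ 10^2 = 100 ≡ 100 (mod 703)
10^4 ≡ 100^2 = 10000 ≡ 158 (mod 703)
10^8 ≡ 158^2 = 24964 ≡ 359 (mod 703)
10^16 ≡ 359^2 = 128881 ≡ 232 (mod 703)
10^32 ≡ 232^2 = 53824 ≡ 396 (mod 703)
10^64 ≡ 396^2 = 156816 ≡ 47 (mod 703)
10^128 ≡ 47^2 = 2209 ≡ 100 (mod 703)
10^256 ≡ 100^2 = 10000 ≡ 158 (mod 703)
10^512 ≡ 158^2 = 24964 ≡ 359 (mod 703)
702 = 512 + 128 + 32 + 16 + 8 + 4 + 2 in binary powers of 2.
So 10^702 ≡ 359 · 100 · 396 · 232 · 359 · 158 · 100 ≡ 1 (mod 703).
Since the result is 1, base 10 gives no evidence that 703 is composite.

1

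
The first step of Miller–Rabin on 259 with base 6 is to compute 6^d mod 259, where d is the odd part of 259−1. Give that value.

259 − 1 = 258 = 2^1 · 129, so d = 129.
6^1 ≡ 6 (mod 259)
6^2 ≡ 6^2 = 36 ≡ 36 (mod 259)
6^4 ≡ 36^2 = 1296 ≡ 1 (mod 259)
6^8 ≡ 1^2 = 1 ≡ 1 (mod 259)
6^16 ≡ 1^2 = 1 ≡ 1 (mod 259)
6^32 ≡ 1^2 = 1 ≡ 1 (mod 259)
6^64 ≡ 1^2 = 1 ≡ 1 (mod 259)
6^128 ≡ 1^2 = 1 ≡ 1 (mod 259)
129 = 128 + 1 in binary powers of 2.
So 6^129 ≡ 1 · 6 ≡ 6 (mod 259).
Squaring chain: 6; never reaches −1, so base 6 is a Miller–Rabin witness that 259 is composite.

6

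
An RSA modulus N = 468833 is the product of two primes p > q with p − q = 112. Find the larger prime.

Since p = q + 112, we have 468833 = q(q + 112), so q² + 112q − 468833 = 0.
Discriminant: 112² + 4·468833 = 12544 + 1875332 = 1887876; √1887876 = 1374.
q = (−112 + 1374)/2 = 631, and p = q + 112 = 743.
Check: 631 · 743 = 468833.

743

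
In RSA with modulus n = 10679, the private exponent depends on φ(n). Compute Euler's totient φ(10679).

Factor: 10679 = 59 · 181.
φ(10679) = (59−1) · (181−1) = 58 · 180 = 10440.

10440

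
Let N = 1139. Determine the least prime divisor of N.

17

1139 is odd.
Digit sum 14, not divisible by 3.
Ends in 9: not divisible by 5.
7: 1139 = 7·162 + 5
11: 1139 = 11·103 + 6
13: 1139 = 13·87 + 8
17: 1139 = 17·67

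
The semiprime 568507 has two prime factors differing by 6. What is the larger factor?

Since p = q + 6, we have 568507 = q(q + 6), so q² + 6q − 568507 = 0.
Discriminant: 6² + 4·568507 = 36 + 2274028 = 2274064; √2274064 = 1508.
q = (−6 + 1508)/2 = 751, and p = q + 6 = 757.
Check: 751 · 757 = 568507.

757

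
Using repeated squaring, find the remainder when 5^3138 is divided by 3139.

1311

5^1 ≡ 5 (mod 3139)
5^2 ≡ 5^2 = 25 ≡ 25 (mod 3139)
5^4 ≡ 25^2 = 625 ≡ 625 (mod 3139)
5^8 ≡ 625^2 = 390625 ≡ 1389 (mod 3139)
5^16 ≡ 1389^2 = 1929321 ≡ 1975 (mod 3139)
5^32 ≡ 1975^2 = 3900625 ≡ 1987 (mod 3139)
5^64 ≡ 1987^2 = 3948169 ≡ 2446 (mod 3139)
5^128 ≡ 2446^2 = 5982916 ≡ 3121 (mod 3139)
5^256 ≡ 3121^2 = 9740641 ≡ 324 (mod 3139)
5^512 ≡ 324^2 = 104976 ≡ 1389 (mod 3139)
5^1024 ≡ 1389^2 = 1929321 ≡ 1975 (mod 3139)
5^2048 ≡ 1975^2 = 3900625 ≡ 1987 (mod 3139)
3138 = 2048 + 1024 + 64 + 2 in binary powers of 2.
So 5^3138 ≡ 1987 · 1975 · 2446 · 25 ≡ 1311 (mod 3139).
Since 1311 ≠ 1, base 5 is a Fermat witness: 3139 is composite.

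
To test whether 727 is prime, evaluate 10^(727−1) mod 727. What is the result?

10^1 ≡ 10 (mod 727)
10^2 ≡ 10^2 = 100 ≡ 100 (mod 727)
10^4 ≡ 100^2 = 10000 ≡ 549 (mod 727)
10^8 ≡ 549^2 = 301401 ≡ 423 (mod 727)
10^16 ≡ 423^2 = 178929 ≡ 87 (mod 727)
10^32 ≡ 87^2 = 7569 ≡ 299 (mod 727)
10^64 ≡ 299^2 = 89401 ≡ 707 (mod 727)
10^128 ≡ 707^2 = 499849 ≡ 400 (mod 727)
10^256 ≡ 400^2 = 160000 ≡ 60 (mod 727)
10^512 ≡ 60^2 = 3600 ≡ 692 (mod 727)
726 = 512 + 128 + 64 + 16 + 4 + 2 in binary powers of 2.
So 10^726 ≡ 692 · 400 · 707 · 87 · 549 · 100 ≡ 1 (mod 727).
Since the result is 1, base 10 gives no evidence that 727 is composite.

1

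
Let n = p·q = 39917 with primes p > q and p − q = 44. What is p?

Since p = q + 44, we have 39917 = q(q + 44), so q² + 44q − 39917 = 0.
Discriminant: 44² + 4·39917 = 1936 + 159668 = 161604; √161604 = 402.
q = (−44 + 402)/2 = 179, and p = q + 44 = 223.
Check: 179 · 223 = 39917.

223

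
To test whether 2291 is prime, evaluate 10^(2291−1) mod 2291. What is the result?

1048

10^1 ≡ 10 (mod 2291)
10^2 ≡ 10^2 = 100 ≡ 100 (mod 2291)
10^4 ≡ 100^2 = 10000 ≡ 836 (mod 2291)
10^8 ≡ 836^2 = 698896 ≡ 141 (mod 2291)
10^16 ≡ 141^2 = 19881 ≡ 1553 (mod 2291)
10^32 ≡ 1553^2 = 2411809 ≡ 1677 (mod 2291)
10^64 ≡ 1677^2 = 2812329 ≡ 1272 (mod 2291)
10^128 ≡ 1272^2 = 1617984 ≡ 538 (mod 2291)
10^256 ≡ 538^2 = 289444 ≡ 778 (mod 2291)
10^512 ≡ 778^2 = 605284 ≡ 460 (mod 2291)
10^1024 ≡ 460^2 = 211600 ≡ 828 (mod 2291)
10^2048 ≡ 828^2 = 685584 ≡ 575 (mod 2291)
2290 = 2048 + 128 + 64 + 32 + 16 + 2 in binary powers of 2.
So 10^2290 ≡ 575 · 538 · 1272 · 1677 · 1553 · 100 ≡ 1048 (mod 2291).
Since 1048 ≠ 1, base 10 is a Fermat witness: 2291 is composite.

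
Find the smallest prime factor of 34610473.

97

34610473 is odd.
Digit sum 28, not divisible by 3.
Ends in 3: not divisible by 5.
7: 34610473 = 7·4944353 + 2
11: 34610473 = 11·3146406 + 7
13: 34610473 = 13·2662344 + 1
17: 34610473 = 17·2035910 + 3
19: 34610473 = 19·1821603 + 16
23: 34610473 = 23·1504803 + 4
29: 34610473 = 29·1193464 + 17
31: 34610473 = 31·1116466 + 27
37: 34610473 = 37·935418 + 7
41: 34610473 = 41·844157 + 36
43: 34610473 = 43·804894 + 31
47: 34610473 = 47·736393 + 2
53: 34610473 = 53·653027 + 42
59: 34610473 = 59·586618 + 11
61: 34610473 = 61·567384 + 49
67: 34610473 = 67·516574 + 15
71: 34610473 = 71·487471 + 32
73: 34610473 = 73·474116 + 5
79: 34610473 = 79·438107 + 20
83: 34610473 = 83·416993 + 54
89: 34610473 = 89·388881 + 64
97: 34610473 = 97·356809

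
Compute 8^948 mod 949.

1

8^1 ≡ 8 (mod 949)
8^2 ≡ 8^2 = 64 ≡ 64 (mod 949)
8^4 ≡ 64^2 = 4096 ≡ 300 (mod 949)
8^8 ≡ 300^2 = 90000 ≡ 794 (mod 949)
8^16 ≡ 794^2 = 630436 ≡ 300 (mod 949)
8^32 ≡ 300^2 = 90000 ≡ 794 (mod 949)
8^64 ≡ 794^2 = 630436 ≡ 300 (mod 949)
8^128 ≡ 300^2 = 90000 ≡ 794 (mod 949)
8^256 ≡ 794^2 = 630436 ≡ 300 (mod 949)
8^512 ≡ 300^2 = 90000 ≡ 794 (mod 949)
948 = 512 + 256 + 128 + 32 + 16 + 4 in binary powers of 2.
So 8^948 ≡ 794 · 300 · 794 · 794 · 300 · 300 ≡ 1 (mod 949).
Since the result is 1, base 8 gives no evidence that 949 is composite.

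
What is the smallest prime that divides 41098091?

41098091 is odd.
Digit sum 32, not divisible by 3.
Ends in 1: not divisible by 5.
7: 41098091 = 7·5871155 + 6
11: 41098091 = 11·3736190 + 1
13: 41098091 = 13·3161391 + 8
17: 41098091 = 17·2417534 + 13
19: 41098091 = 19·2163057 + 8
23: 41098091 = 23·1786873 + 12
29: 41098091 = 29·1417175 + 16
31: 41098091 = 31·1325744 + 27
37: 41098091 = 37·1110759 + 8
41: 41098091 = 41·1002392 + 19
43: 41098091 = 43·955769 + 24
47: 41098091 = 47·874427 + 22
53: 41098091 = 53·775435 + 36
59: 41098091 = 59·696577 + 48
61: 41098091 = 61·673739 + 12
67: 41098091 = 67·613404 + 23
71: 41098091 = 71·578846 + 25
73: 41098091 = 73·562987 + 40
79: 41098091 = 79·520229

79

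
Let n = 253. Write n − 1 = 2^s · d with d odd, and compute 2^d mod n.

118

253 − 1 = 252 = 2^2 · 63, so d = 63.
2^1 ≡ 2 (mod 253)
2^2 ≡ 2^2 = 4 ≡ 4 (mod 253)
2^4 ≡ 4^2 = 16 ≡ 16 (mod 253)
2^8 ≡ 16^2 = 256 ≡ 3 (mod 253)
2^16 ≡ 3^2 = 9 ≡ 9 (mod 253)
2^32 ≡ 9^2 = 81 ≡ 81 (mod 253)
63 = 32 + 16 + 8 + 4 + 2 + 1 in binary powers of 2.
So 2^63 ≡ 81 · 9 · 3 · 16 · 4 · 2 ≡ 118 (mod 253).
Squaring chain: 118 → 9; never reaches −1, so base 2 is a Miller–Rabin witness that 253 is composite.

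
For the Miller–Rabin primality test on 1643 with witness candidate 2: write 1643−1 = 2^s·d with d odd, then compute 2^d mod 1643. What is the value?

622

1643 − 1 = 1642 = 2^1 · 821, so d = 821.
2^1 ≡ 2 (mod 1643)
2^2 ≡ 2^2 = 4 ≡ 4 (mod 1643)
2^4 ≡ 4^2 = 16 ≡ 16 (mod 1643)
2^8 ≡ 16^2 = 256 ≡ 256 (mod 1643)
2^16 ≡ 256^2 = 65536 ≡ 1459 (mod 1643)
2^32 ≡ 1459^2 = 2128681 ≡ 996 (mod 1643)
2^64 ≡ 996^2 = 992016 ≡ 1287 (mod 1643)
2^128 ≡ 1287^2 = 1656369 ≡ 225 (mod 1643)
2^256 ≡ 225^2 = 50625 ≡ 1335 (mod 1643)
2^512 ≡ 1335^2 = 1782225 ≡ 1213 (mod 1643)
821 = 512 + 256 + 32 + 16 + 4 + 1 in binary powers of 2.
So 2^821 ≡ 1213 · 1335 · 996 · 1459 · 16 · 2 ≡ 622 (mod 1643).
Squaring chain: 622; never reaches −1, so base 2 is a Miller–Rabin witness that 1643 is composite.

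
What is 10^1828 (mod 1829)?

10^1 ≡ 10 (mod 1829)
10^2 ≡ 10^2 = 100 ≡ 100 (mod 1829)
10^4 ≡ 100^2 = 10000 ≡ 855 (mod 1829)
10^8 ≡ 855^2 = 731025 ≡ 1254 (mod 1829)
10^16 ≡ 1254^2 = 1572516 ≡ 1405 (mod 1829)
10^32 ≡ 1405^2 = 1974025 ≡ 534 (mod 1829)
10^64 ≡ 534^2 = 285156 ≡ 1661 (mod 1829)
10^128 ≡ 1661^2 = 2758921 ≡ 789 (mod 1829)
10^256 ≡ 789^2 = 622521 ≡ 661 (mod 1829)
10^512 ≡ 661^2 = 436921 ≡ 1619 (mod 1829)
10^1024 ≡ 1619^2 = 2621161 ≡ 204 (mod 1829)
1828 = 1024 + 512 + 256 + 32 + 4 in binary powers of 2.
So 10^1828 ≡ 204 · 1619 · 661 · 534 · 855 ≡ 226 (mod 1829).
Since 226 ≠ 1, base 10 is a Fermat witness: 1829 is composite.

226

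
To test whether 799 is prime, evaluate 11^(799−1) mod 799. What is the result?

332

11^1 ≡ 11 (mod 799)
11^2 ≡ 11^2 = 121 ≡ 121 (mod 799)
11^4 ≡ 121^2 = 14641 ≡ 259 (mod 799)
11^8 ≡ 259^2 = 67081 ≡ 764 (mod 799)
11^16 ≡ 764^2 = 583696 ≡ 426 (mod 799)
11^32 ≡ 426^2 = 181476 ≡ 103 (mod 799)
11^64 ≡ 103^2 = 10609 ≡ 222 (mod 799)
11^128 ≡ 222^2 = 49284 ≡ 545 (mod 799)
11^256 ≡ 545^2 = 297025 ≡ 596 (mod 799)
11^512 ≡ 596^2 = 355216 ≡ 460 (mod 799)
798 = 512 + 256 + 16 + 8 + 4 + 2 in binary powers of 2.
So 11^798 ≡ 460 · 596 · 426 · 764 · 259 · 121 ≡ 332 (mod 799).
Since 332 ≠ 1, base 11 is a Fermat witness: 799 is composite.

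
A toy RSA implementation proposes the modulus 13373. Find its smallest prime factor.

43

13373 is odd.
Digit sum 17, not divisible by 3.
Ends in 3: not divisible by 5.
7: 13373 = 7·1910 + 3
11: 13373 = 11·1215 + 8
13: 13373 = 13·1028 + 9
17: 13373 = 17·786 + 11
19: 13373 = 19·703 + 16
23: 13373 = 23·581 + 10
29: 13373 = 29·461 + 4
31: 13373 = 31·431 + 12
37: 13373 = 37·361 + 16
41: 13373 = 41·326 + 7
43: 13373 = 43·311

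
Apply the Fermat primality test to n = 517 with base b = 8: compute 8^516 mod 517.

8^1 ≡ 8 (mod 517)
8^2 ≡ 8^2 = 64 ≡ 64 (mod 517)
8^4 ≡ 64^2 = 4096 ≡ 477 (mod 517)
8^8 ≡ 477^2 = 227529 ≡ 49 (mod 517)
8^16 ≡ 49^2 = 2401 ≡ 333 (mod 517)
8^32 ≡ 333^2 = 110889 ≡ 251 (mod 517)
8^64 ≡ 251^2 = 63001 ≡ 444 (mod 517)
8^128 ≡ 444^2 = 197136 ≡ 159 (mod 517)
8^256 ≡ 159^2 = 25281 ≡ 465 (mod 517)
8^512 ≡ 465^2 = 216225 ≡ 119 (mod 517)
516 = 512 + 4 in binary powers of 2.
So 8^516 ≡ 119 · 477 ≡ 410 (mod 517).
Since 410 ≠ 1, base 8 is a Fermat witness: 517 is composite.

410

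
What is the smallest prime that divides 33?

3

33 is odd.
Digit sum 6, divisible by 3.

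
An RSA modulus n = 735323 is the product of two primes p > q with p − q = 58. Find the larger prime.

887

Since p = q + 58, we have 735323 = q(q + 58), so q² + 58q − 735323 = 0.
Discriminant: 58² + 4·735323 = 3364 + 2941292 = 2944656; √2944656 = 1716.
q = (−58 + 1716)/2 = 829, and p = q + 58 = 887.
Check: 829 · 887 = 735323.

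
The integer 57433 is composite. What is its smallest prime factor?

57433 is odd.
Digit sum 22, not divisible by 3.
Ends in 3: not divisible by 5.
7: 57433 = 7·8204 + 5
11: 57433 = 11·5221 + 2
13: 57433 = 13·4417 + 12
17: 57433 = 17·3378 + 7
19: 57433 = 19·3022 + 15
23: 57433 = 23·2497 + 2
29: 57433 = 29·1980 + 13
31: 57433 = 31·1852 + 21
37: 57433 = 37·1552 + 9
41: 57433 = 41·1400 + 33
43: 57433 = 43·1335 + 28
47: 57433 = 47·1221 + 46
53: 57433 = 53·1083 + 34
59: 57433 = 59·973 + 26
61: 57433 = 61·941 + 32
67: 57433 = 67·857 + 14
71: 57433 = 71·808 + 65
73: 57433 = 73·786 + 55
79: 57433 = 79·727

79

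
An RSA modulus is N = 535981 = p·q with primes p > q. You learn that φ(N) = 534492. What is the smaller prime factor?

607

φ(n) = (p−1)(q−1) = n − (p+q) + 1, so p + q = 535981 − 534492 + 1 = 1490.
p and q are the roots of t² − 1490t + 535981 = 0.
Discriminant: 1490² − 4·535981 = 2220100 − 2143924 = 76176; √76176 = 276.
q = (1490 − 276)/2 = 607, p = (1490 + 276)/2 = 883.
Check: 607 · 883 = 535981.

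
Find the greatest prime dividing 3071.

3071 = 37 · 83
83 is prime.
So 3071 = 37 · 83; the largest prime factor is 83.

83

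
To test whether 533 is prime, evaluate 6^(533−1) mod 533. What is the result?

6^1 ≡ 6 (mod 533)
6^2 ≡ 6^2 = 36 ≡ 36 (mod 533)
6^4 ≡ 36^2 = 1296 ≡ 230 (mod 533)
6^8 ≡ 230^2 = 52900 ≡ 133 (mod 533)
6^16 ≡ 133^2 = 17689 ≡ 100 (mod 533)
6^32 ≡ 100^2 = 10000 ≡ 406 (mod 533)
6^64 ≡ 406^2 = 164836 ≡ 139 (mod 533)
6^128 ≡ 139^2 = 19321 ≡ 133 (mod 533)
6^256 ≡ 133^2 = 17689 ≡ 100 (mod 533)
6^512 ≡ 100^2 = 10000 ≡ 406 (mod 533)
532 = 512 + 16 + 4 in binary powers of 2.
So 6^532 ≡ 406 · 100 · 230 ≡ 373 (mod 533).
Since 373 ≠ 1, base 6 is a Fermat witness: 533 is composite.

373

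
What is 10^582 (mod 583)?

386

10^1 ≡ 10 (mod 583)
10^2 ≡ 10^2 = 100 ≡ 100 (mod 583)
10^4 ≡ 100^2 = 10000 ≡ 89 (mod 583)
10^8 ≡ 89^2 = 7921 ≡ 342 (mod 583)
10^16 ≡ 342^2 = 116964 ≡ 364 (mod 583)
10^32 ≡ 364^2 = 132496 ≡ 155 (mod 583)
10^64 ≡ 155^2 = 24025 ≡ 122 (mod 583)
10^128 ≡ 122^2 = 14884 ≡ 309 (mod 583)
10^256 ≡ 309^2 = 95481 ≡ 452 (mod 583)
10^512 ≡ 452^2 = 204304 ≡ 254 (mod 583)
582 = 512 + 64 + 4 + 2 in binary powers of 2.
So 10^582 ≡ 254 · 122 · 89 · 100 ≡ 386 (mod 583).
Since 386 ≠ 1, base 10 is a Fermat witness: 583 is composite.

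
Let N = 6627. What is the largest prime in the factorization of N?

47

6627 = 3 · 2209
2209 = 47 · 47
47 = 47 · 1
So 6627 = 3 · 47^2; the largest prime factor is 47.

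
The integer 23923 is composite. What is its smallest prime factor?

23923 is odd.
Digit sum 19, not divisible by 3.
Ends in 3: not divisible by 5.
7: 23923 = 7·3417 + 4
11: 23923 = 11·2174 + 9
13: 23923 = 13·1840 + 3
17: 23923 = 17·1407 + 4
19: 23923 = 19·1259 + 2
23: 23923 = 23·1040 + 3
29: 23923 = 29·824 + 27
31: 23923 = 31·771 + 22
37: 23923 = 37·646 + 21
41: 23923 = 41·583 + 20
43: 23923 = 43·556 + 15
47: 23923 = 47·509

47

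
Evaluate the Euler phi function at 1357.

1276

Factor: 1357 = 23 · 59.
φ(1357) = (23−1) · (59−1) = 22 · 58 = 1276.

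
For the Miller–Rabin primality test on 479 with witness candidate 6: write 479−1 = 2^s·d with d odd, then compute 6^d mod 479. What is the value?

1

479 − 1 = 478 = 2^1 · 239, so d = 239.
6^1 ≡ 6 (mod 479)
6^2 ≡ 6^2 = 36 ≡ 36 (mod 479)
6^4 ≡ 36^2 = 1296 ≡ 338 (mod 479)
6^8 ≡ 338^2 = 114244 ≡ 242 (mod 479)
6^16 ≡ 242^2 = 58564 ≡ 126 (mod 479)
6^32 ≡ 126^2 = 15876 ≡ 69 (mod 479)
6^64 ≡ 69^2 = 4761 ≡ 450 (mod 479)
6^128 ≡ 450^2 = 202500 ≡ 362 (mod 479)
239 = 128 + 64 + 32 + 8 + 4 + 2 + 1 in binary powers of 2.
So 6^239 ≡ 362 · 450 · 69 · 242 · 338 · 36 · 6 ≡ 1 (mod 479).
Since 6^d ≡ 1 (mod 479), base 6 does not prove 479 composite.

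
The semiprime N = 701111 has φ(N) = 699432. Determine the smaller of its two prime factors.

773

φ(n) = (p−1)(q−1) = n − (p+q) + 1, so p + q = 701111 − 699432 + 1 = 1680.
p and q are the roots of t² − 1680t + 701111 = 0.
Discriminant: 1680² − 4·701111 = 2822400 − 2804444 = 17956; √17956 = 134.
q = (1680 − 134)/2 = 773, p = (1680 + 134)/2 = 907.
Check: 773 · 907 = 701111.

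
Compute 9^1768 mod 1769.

790

9^1 ≡ 9 (mod 1769)
9^2 ≡ 9^2 = 81 ≡ 81 (mod 1769)
9^4 ≡ 81^2 = 6561 ≡ 1254 (mod 1769)
9^8 ≡ 1254^2 = 1572516 ≡ 1644 (mod 1769)
9^16 ≡ 1644^2 = 2702736 ≡ 1473 (mod 1769)
9^32 ≡ 1473^2 = 2169729 ≡ 935 (mod 1769)
9^64 ≡ 935^2 = 874225 ≡ 339 (mod 1769)
9^128 ≡ 339^2 = 114921 ≡ 1705 (mod 1769)
9^256 ≡ 1705^2 = 2907025 ≡ 558 (mod 1769)
9^512 ≡ 558^2 = 311364 ≡ 20 (mod 1769)
9^1024 ≡ 20^2 = 400 ≡ 400 (mod 1769)
1768 = 1024 + 512 + 128 + 64 + 32 + 8 in binary powers of 2.
So 9^1768 ≡ 400 · 20 · 1705 · 339 · 935 · 1644 ≡ 790 (mod 1769).
Since 790 ≠ 1, base 9 is a Fermat witness: 1769 is composite.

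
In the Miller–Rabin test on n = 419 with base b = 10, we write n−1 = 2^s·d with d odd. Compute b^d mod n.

419 − 1 = 418 = 2^1 · 209, so d = 209.
10^1 ≡ 10 (mod 419)
10^2 ≡ 10^2 = 100 ≡ 100 (mod 419)
10^4 ≡ 100^2 = 10000 ≡ 363 (mod 419)
10^8 ≡ 363^2 = 131769 ≡ 203 (mod 419)
10^16 ≡ 203^2 = 41209 ≡ 147 (mod 419)
10^32 ≡ 147^2 = 21609 ≡ 240 (mod 419)
10^64 ≡ 240^2 = 57600 ≡ 197 (mod 419)
10^128 ≡ 197^2 = 38809 ≡ 261 (mod 419)
209 = 128 + 64 + 16 + 1 in binary powers of 2.
So 10^209 ≡ 261 · 197 · 147 · 10 ≡ 418 (mod 419).
Since 10^d ≡ 418 (mod 419), base 10 does not prove 419 composite.

418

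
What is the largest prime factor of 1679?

73

1679 = 23 · 73
73 is prime.
So 1679 = 23 · 73; the largest prime factor is 73.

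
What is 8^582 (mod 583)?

8^1 ≡ 8 (mod 583)
8^2 ≡ 8^2 = 64 ≡ 64 (mod 583)
8^4 ≡ 64^2 = 4096 ≡ 15 (mod 583)
8^8 ≡ 15^2 = 225 ≡ 225 (mod 583)
8^16 ≡ 225^2 = 50625 ≡ 487 (mod 583)
8^32 ≡ 487^2 = 237169 ≡ 471 (mod 583)
8^64 ≡ 471^2 = 221841 ≡ 301 (mod 583)
8^128 ≡ 301^2 = 90601 ≡ 236 (mod 583)
8^256 ≡ 236^2 = 55696 ≡ 311 (mod 583)
8^512 ≡ 311^2 = 96721 ≡ 526 (mod 583)
582 = 512 + 64 + 4 + 2 in binary powers of 2.
So 8^582 ≡ 526 · 301 · 15 · 64 ≡ 196 (mod 583).
Since 196 ≠ 1, base 8 is a Fermat witness: 583 is composite.

196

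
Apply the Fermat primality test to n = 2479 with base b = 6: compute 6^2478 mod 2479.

2293

6^1 ≡ 6 (mod 2479)
6^2 ≡ 6^2 = 36 ≡ 36 (mod 2479)
6^4 ≡ 36^2 = 1296 ≡ 1296 (mod 2479)
6^8 ≡ 1296^2 = 1679616 ≡ 1333 (mod 2479)
6^16 ≡ 1333^2 = 1776889 ≡ 1925 (mod 2479)
6^32 ≡ 1925^2 = 3705625 ≡ 1999 (mod 2479)
6^64 ≡ 1999^2 = 3996001 ≡ 2332 (mod 2479)
6^128 ≡ 2332^2 = 5438224 ≡ 1777 (mod 2479)
6^256 ≡ 1777^2 = 3157729 ≡ 1962 (mod 2479)
6^512 ≡ 1962^2 = 3849444 ≡ 2036 (mod 2479)
6^1024 ≡ 2036^2 = 4145296 ≡ 408 (mod 2479)
6^2048 ≡ 408^2 = 166464 ≡ 371 (mod 2479)
2478 = 2048 + 256 + 128 + 32 + 8 + 4 + 2 in binary powers of 2.
So 6^2478 ≡ 371 · 1962 · 1777 · 1999 · 1333 · 1296 · 36 ≡ 2293 (mod 2479).
Since 2293 ≠ 1, base 6 is a Fermat witness: 2479 is composite.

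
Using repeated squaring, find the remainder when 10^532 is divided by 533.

10^1 ≡ 10 (mod 533)
10^2 ≡ 10^2 = 100 ≡ 100 (mod 533)
10^4 ≡ 100^2 = 10000 ≡ 406 (mod 533)
10^8 ≡ 406^2 = 164836 ≡ 139 (mod 533)
10^16 ≡ 139^2 = 19321 ≡ 133 (mod 533)
10^32 ≡ 133^2 = 17689 ≡ 100 (mod 533)
10^64 ≡ 100^2 = 10000 ≡ 406 (mod 533)
10^128 ≡ 406^2 = 164836 ≡ 139 (mod 533)
10^256 ≡ 139^2 = 19321 ≡ 133 (mod 533)
10^512 ≡ 133^2 = 17689 ≡ 100 (mod 533)
532 = 512 + 16 + 4 in binary powers of 2.
So 10^532 ≡ 100 · 133 · 406 ≡ 510 (mod 533).
Since 510 ≠ 1, base 10 is a Fermat witness: 533 is composite.

510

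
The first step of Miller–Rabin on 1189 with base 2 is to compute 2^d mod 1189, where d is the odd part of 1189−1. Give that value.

1189 − 1 = 1188 = 2^2 · 297, so d = 297.
2^1 ≡ 2 (mod 1189)
2^2 ≡ 2^2 = 4 ≡ 4 (mod 1189)
2^4 ≡ 4^2 = 16 ≡ 16 (mod 1189)
2^8 ≡ 16^2 = 256 ≡ 256 (mod 1189)
2^16 ≡ 256^2 = 65536 ≡ 141 (mod 1189)
2^32 ≡ 141^2 = 19881 ≡ 857 (mod 1189)
2^64 ≡ 857^2 = 734449 ≡ 836 (mod 1189)
2^128 ≡ 836^2 = 698896 ≡ 953 (mod 1189)
2^256 ≡ 953^2 = 908209 ≡ 1002 (mod 1189)
297 = 256 + 32 + 8 + 1 in binary powers of 2.
So 2^297 ≡ 1002 · 857 · 256 · 2 ≡ 282 (mod 1189).
Squaring chain: 282 → 1050; never reaches −1, so base 2 is a Miller–Rabin witness that 1189 is composite.

282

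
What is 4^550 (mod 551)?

517

4^1 ≡ 4 (mod 551)
4^2 ≡ 4^2 = 16 ≡ 16 (mod 551)
4^4 ≡ 16^2 = 256 ≡ 256 (mod 551)
4^8 ≡ 256^2 = 65536 ≡ 518 (mod 551)
4^16 ≡ 518^2 = 268324 ≡ 538 (mod 551)
4^32 ≡ 538^2 = 289444 ≡ 169 (mod 551)
4^64 ≡ 169^2 = 28561 ≡ 460 (mod 551)
4^128 ≡ 460^2 = 211600 ≡ 16 (mod 551)
4^256 ≡ 16^2 = 256 ≡ 256 (mod 551)
4^512 ≡ 256^2 = 65536 ≡ 518 (mod 551)
550 = 512 + 32 + 4 + 2 in binary powers of 2.
So 4^550 ≡ 518 · 169 · 256 · 16 ≡ 517 (mod 551).
Since 517 ≠ 1, base 4 is a Fermat witness: 551 is composite.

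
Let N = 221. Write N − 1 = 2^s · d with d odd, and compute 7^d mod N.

221 − 1 = 220 = 2^2 · 55, so d = 55.
7^1 ≡ 7 (mod 221)
7^2 ≡ 7^2 = 49 ≡ 49 (mod 221)
7^4 ≡ 49^2 = 2401 ≡ 191 (mod 221)
7^8 ≡ 191^2 = 36481 ≡ 16 (mod 221)
7^16 ≡ 16^2 = 256 ≡ 35 (mod 221)
7^32 ≡ 35^2 = 1225 ≡ 120 (mod 221)
55 = 32 + 16 + 4 + 2 + 1 in binary powers of 2.
So 7^55 ≡ 120 · 35 · 191 · 49 · 7 ≡ 97 (mod 221).
Squaring chain: 97 → 127; never reaches −1, so base 7 is a Miller–Rabin witness that 221 is composite.

97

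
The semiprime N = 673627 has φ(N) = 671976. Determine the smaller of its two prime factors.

φ(n) = (p−1)(q−1) = n − (p+q) + 1, so p + q = 673627 − 671976 + 1 = 1652.
p and q are the roots of t² − 1652t + 673627 = 0.
Discriminant: 1652² − 4·673627 = 2729104 − 2694508 = 34596; √34596 = 186.
q = (1652 − 186)/2 = 733, p = (1652 + 186)/2 = 919.
Check: 733 · 919 = 673627.

733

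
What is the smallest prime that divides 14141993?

14141993 is odd.
Digit sum 32, not divisible by 3.
Ends in 3: not divisible by 5.
7: 14141993 = 7·2020284 + 5
11: 14141993 = 11·1285635 + 8
13: 14141993 = 13·1087845 + 8
17: 14141993 = 17·831881 + 16
19: 14141993 = 19·744315 + 8
23: 14141993 = 23·614869 + 6
29: 14141993 = 29·487654 + 27
31: 14141993 = 31·456193 + 10
37: 14141993 = 37·382216 + 1
41: 14141993 = 41·344926 + 27
43: 14141993 = 43·328883 + 24
47: 14141993 = 47·300893 + 22
53: 14141993 = 53·266830 + 3
59: 14141993 = 59·239694 + 47
61: 14141993 = 61·231835 + 58
67: 14141993 = 67·211074 + 35
71: 14141993 = 71·199183

71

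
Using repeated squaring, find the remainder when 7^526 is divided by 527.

348

7^1 ≡ 7 (mod 527)
7^2 ≡ 7^2 = 49 ≡ 49 (mod 527)
7^4 ≡ 49^2 = 2401 ≡ 293 (mod 527)
7^8 ≡ 293^2 = 85849 ≡ 475 (mod 527)
7^16 ≡ 475^2 = 225625 ≡ 69 (mod 527)
7^32 ≡ 69^2 = 4761 ≡ 18 (mod 527)
7^64 ≡ 18^2 = 324 ≡ 324 (mod 527)
7^128 ≡ 324^2 = 104976 ≡ 103 (mod 527)
7^256 ≡ 103^2 = 10609 ≡ 69 (mod 527)
7^512 ≡ 69^2 = 4761 ≡ 18 (mod 527)
526 = 512 + 8 + 4 + 2 in binary powers of 2.
So 7^526 ≡ 18 · 475 · 293 · 49 ≡ 348 (mod 527).
Since 348 ≠ 1, base 7 is a Fermat witness: 527 is composite.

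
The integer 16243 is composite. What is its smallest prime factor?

37

16243 is odd.
Digit sum 16, not divisible by 3.
Ends in 3: not divisible by 5.
7: 16243 = 7·2320 + 3
11: 16243 = 11·1476 + 7
13: 16243 = 13·1249 + 6
17: 16243 = 17·955 + 8
19: 16243 = 19·854 + 17
23: 16243 = 23·706 + 5
29: 16243 = 29·560 + 3
31: 16243 = 31·523 + 30
37: 16243 = 37·439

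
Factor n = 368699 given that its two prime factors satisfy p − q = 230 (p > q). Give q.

Since p = q + 230, we have 368699 = q(q + 230), so q² + 230q − 368699 = 0.
Discriminant: 230² + 4·368699 = 52900 + 1474796 = 1527696; √1527696 = 1236.
q = (−230 + 1236)/2 = 503, and p = q + 230 = 733.
Check: 503 · 733 = 368699.

503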